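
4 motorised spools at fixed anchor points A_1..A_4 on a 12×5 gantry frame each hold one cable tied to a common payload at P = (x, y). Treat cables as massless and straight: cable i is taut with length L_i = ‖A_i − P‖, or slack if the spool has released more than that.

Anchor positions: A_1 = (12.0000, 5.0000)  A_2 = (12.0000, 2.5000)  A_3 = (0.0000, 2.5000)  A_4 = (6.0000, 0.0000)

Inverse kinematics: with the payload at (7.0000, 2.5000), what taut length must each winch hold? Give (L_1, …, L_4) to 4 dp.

L_1 = √((12.0000−7.0000)² + (5.0000−2.5000)²) = 5.5902
L_2 = √((12.0000−7.0000)² + (2.5000−2.5000)²) = 5.0000
L_3 = √((0.0000−7.0000)² + (2.5000−2.5000)²) = 7.0000
L_4 = √((6.0000−7.0000)² + (0.0000−2.5000)²) = 2.6926

(5.5902, 5.0000, 7.0000, 2.6926)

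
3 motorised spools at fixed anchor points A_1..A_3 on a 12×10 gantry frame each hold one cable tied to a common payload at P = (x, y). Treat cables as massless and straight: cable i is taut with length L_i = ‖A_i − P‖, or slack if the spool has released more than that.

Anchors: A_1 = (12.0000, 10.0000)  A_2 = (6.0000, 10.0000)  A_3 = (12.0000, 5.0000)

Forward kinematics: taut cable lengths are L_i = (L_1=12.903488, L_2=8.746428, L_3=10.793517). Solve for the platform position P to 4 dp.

(1.5000, 2.5000)

circle eqns → linear via eq_j − eq_1; set k_j = A_j·A_j − L_j²
k_1 = 144.0000+100.0000−166.5000 = 77.5000
12.0000·x + 0.0000·y = k_1−k_2 = 18.0000
0.0000·x + 10.0000·y = k_1−k_3 = 25.0000
solve first two rows → x=1.5000, y=2.5000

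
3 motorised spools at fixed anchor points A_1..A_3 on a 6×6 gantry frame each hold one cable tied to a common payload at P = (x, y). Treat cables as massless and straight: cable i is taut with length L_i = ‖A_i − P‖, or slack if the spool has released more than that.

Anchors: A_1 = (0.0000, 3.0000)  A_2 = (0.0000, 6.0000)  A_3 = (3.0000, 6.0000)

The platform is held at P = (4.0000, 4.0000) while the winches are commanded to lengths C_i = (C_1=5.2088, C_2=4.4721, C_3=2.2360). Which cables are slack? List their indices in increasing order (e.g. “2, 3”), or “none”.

1

cable 1: L_1 = ‖A_1−P‖ = 4.1231;  C_1 = 5.2088 → slack
cable 2: L_2 = ‖A_2−P‖ = 4.4721;  C_2 = 4.4721 → taut
cable 3: L_3 = ‖A_3−P‖ = 2.2361;  C_3 = 2.2360 → taut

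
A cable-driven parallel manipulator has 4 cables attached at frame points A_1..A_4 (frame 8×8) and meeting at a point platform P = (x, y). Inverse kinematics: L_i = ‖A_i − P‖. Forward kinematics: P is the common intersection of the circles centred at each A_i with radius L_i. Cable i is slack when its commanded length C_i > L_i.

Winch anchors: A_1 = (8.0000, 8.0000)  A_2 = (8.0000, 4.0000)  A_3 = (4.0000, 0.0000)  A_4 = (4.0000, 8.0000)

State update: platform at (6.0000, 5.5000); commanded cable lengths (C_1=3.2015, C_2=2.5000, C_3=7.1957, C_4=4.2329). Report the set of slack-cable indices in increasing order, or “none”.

3, 4

i=1: geometric 3.2016 vs commanded 3.2015 ⇒ taut
i=2: geometric 2.5000 vs commanded 2.5000 ⇒ taut
i=3: geometric 5.8523 vs commanded 7.1957 ⇒ slack
i=4: geometric 3.2016 vs commanded 4.2329 ⇒ slack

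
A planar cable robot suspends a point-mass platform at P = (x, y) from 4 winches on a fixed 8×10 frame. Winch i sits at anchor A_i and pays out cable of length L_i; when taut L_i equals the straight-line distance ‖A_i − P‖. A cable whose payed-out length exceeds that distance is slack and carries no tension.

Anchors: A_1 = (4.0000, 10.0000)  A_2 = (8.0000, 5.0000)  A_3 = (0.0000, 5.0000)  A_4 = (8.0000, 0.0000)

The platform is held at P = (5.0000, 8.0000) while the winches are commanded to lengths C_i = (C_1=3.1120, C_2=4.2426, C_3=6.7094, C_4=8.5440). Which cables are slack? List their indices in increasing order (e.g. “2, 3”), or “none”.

1, 3

i=1: geometric 2.2361 vs commanded 3.1120 ⇒ slack
i=2: geometric 4.2426 vs commanded 4.2426 ⇒ taut
i=3: geometric 5.8310 vs commanded 6.7094 ⇒ slack
i=4: geometric 8.5440 vs commanded 8.5440 ⇒ taut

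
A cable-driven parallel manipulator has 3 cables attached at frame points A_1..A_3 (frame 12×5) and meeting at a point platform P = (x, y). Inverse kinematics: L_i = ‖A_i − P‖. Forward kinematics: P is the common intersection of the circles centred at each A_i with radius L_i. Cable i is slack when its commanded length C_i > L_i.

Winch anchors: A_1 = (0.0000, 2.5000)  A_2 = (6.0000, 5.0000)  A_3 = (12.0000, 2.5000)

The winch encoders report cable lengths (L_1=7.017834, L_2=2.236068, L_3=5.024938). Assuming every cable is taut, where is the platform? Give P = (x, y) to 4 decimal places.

expand ‖A_i−P‖²=L_i² and subtract eq 1 (k_i ≔ ‖A_i‖²−L_i²)
k_1 = 0.0000+6.2500−49.2500 = -43.0000
eq1−eq2 → [-12.0000  -5.0000]·P = -99.0000
eq1−eq3 → [-24.0000  0.0000]·P = -168.0000
2×2 solve → P = (7.0000, 3.0000)

(7.0000, 3.0000)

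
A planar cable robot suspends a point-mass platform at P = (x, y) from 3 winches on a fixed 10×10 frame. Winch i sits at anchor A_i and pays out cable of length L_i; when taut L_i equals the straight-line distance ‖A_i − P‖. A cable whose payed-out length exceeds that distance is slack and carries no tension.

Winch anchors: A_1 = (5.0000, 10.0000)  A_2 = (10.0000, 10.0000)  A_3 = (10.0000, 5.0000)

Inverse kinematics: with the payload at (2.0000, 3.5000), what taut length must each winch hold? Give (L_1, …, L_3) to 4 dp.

L_1: Δ = A_1−P = (3.0000, 6.5000) → ‖Δ‖ = √51.2500 = 7.1589
L_2: Δ = A_2−P = (8.0000, 6.5000) → ‖Δ‖ = √106.2500 = 10.3078
L_3: Δ = A_3−P = (8.0000, 1.5000) → ‖Δ‖ = √66.2500 = 8.1394

(7.1589, 10.3078, 8.1394)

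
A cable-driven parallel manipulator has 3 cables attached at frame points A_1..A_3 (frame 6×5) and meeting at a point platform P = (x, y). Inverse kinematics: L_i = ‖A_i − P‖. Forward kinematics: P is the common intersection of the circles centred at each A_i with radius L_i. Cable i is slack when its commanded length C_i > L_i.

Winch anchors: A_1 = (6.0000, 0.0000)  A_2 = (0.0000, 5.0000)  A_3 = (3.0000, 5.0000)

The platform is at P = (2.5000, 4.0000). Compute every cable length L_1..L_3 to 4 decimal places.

cable 1: Δx=3.5000, Δy=-4.0000; L_1 = √(Δx²+Δy²) = 5.3151
cable 2: Δx=-2.5000, Δy=1.0000; L_2 = √(Δx²+Δy²) = 2.6926
cable 3: Δx=0.5000, Δy=1.0000; L_3 = √(Δx²+Δy²) = 1.1180

(5.3151, 2.6926, 1.1180)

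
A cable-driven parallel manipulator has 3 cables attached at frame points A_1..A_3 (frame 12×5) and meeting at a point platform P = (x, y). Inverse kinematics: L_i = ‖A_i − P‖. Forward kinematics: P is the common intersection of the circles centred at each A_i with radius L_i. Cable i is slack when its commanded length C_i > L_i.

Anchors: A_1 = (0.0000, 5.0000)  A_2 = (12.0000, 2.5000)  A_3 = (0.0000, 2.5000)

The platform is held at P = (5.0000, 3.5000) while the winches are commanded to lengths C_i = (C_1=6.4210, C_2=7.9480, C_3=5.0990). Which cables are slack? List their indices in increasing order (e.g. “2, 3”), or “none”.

1, 2

cable 1: L_1 = ‖A_1−P‖ = 5.2202;  C_1 = 6.4210 → slack
cable 2: L_2 = ‖A_2−P‖ = 7.0711;  C_2 = 7.9480 → slack
cable 3: L_3 = ‖A_3−P‖ = 5.0990;  C_3 = 5.0990 → taut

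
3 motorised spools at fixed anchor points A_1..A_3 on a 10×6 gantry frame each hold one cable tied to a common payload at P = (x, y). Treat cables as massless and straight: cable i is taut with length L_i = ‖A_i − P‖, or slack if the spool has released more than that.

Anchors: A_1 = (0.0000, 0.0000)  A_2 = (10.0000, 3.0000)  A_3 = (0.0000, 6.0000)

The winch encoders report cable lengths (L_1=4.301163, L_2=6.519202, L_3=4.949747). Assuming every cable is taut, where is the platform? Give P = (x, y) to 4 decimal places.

(3.5000, 2.5000)

circle eqns → linear via eq_j − eq_1; set q_j = A_j·A_j − L_j²
q_1 = 0.0000+0.0000−18.5000 = -18.5000
-20.0000·x − 6.0000·y = q_1−q_2 = -85.0000
0.0000·x − 12.0000·y = q_1−q_3 = -30.0000
solve first two rows → x=3.5000, y=2.5000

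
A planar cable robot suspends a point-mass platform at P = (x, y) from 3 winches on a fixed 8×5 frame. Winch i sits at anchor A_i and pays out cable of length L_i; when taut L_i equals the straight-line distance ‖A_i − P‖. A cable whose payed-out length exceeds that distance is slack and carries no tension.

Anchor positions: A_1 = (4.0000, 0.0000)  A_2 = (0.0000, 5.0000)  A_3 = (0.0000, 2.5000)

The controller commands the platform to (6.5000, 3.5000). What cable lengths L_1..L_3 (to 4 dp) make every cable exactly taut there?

(4.3012, 6.6708, 6.5765)

cable 1: Δx=-2.5000, Δy=-3.5000; L_1 = √(Δx²+Δy²) = 4.3012
cable 2: Δx=-6.5000, Δy=1.5000; L_2 = √(Δx²+Δy²) = 6.6708
cable 3: Δx=-6.5000, Δy=-1.0000; L_3 = √(Δx²+Δy²) = 6.5765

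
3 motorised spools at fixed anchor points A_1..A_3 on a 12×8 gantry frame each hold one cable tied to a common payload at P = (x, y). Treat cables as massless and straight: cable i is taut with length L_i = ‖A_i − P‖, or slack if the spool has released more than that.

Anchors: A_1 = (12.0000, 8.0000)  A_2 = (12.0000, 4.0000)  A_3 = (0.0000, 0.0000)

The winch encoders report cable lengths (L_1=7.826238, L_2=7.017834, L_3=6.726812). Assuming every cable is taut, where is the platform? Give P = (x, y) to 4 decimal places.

expand ‖A_i−P‖²=L_i² and subtract eq 1 (c_i ≔ ‖A_i‖²−L_i²)
c_1 = 144.0000+64.0000−61.2500 = 146.7500
eq1−eq2 → [0.0000  8.0000]·P = 36.0000
eq1−eq3 → [24.0000  16.0000]·P = 192.0000
2×2 solve → P = (5.0000, 4.5000)

(5.0000, 4.5000)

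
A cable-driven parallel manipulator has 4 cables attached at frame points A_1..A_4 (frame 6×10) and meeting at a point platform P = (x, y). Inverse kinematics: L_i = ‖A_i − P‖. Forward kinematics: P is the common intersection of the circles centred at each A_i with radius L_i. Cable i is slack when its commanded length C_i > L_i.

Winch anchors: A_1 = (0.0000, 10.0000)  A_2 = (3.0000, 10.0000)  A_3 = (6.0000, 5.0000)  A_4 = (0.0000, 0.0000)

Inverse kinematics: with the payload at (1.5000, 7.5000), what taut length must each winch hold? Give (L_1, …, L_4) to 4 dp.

(2.9155, 2.9155, 5.1478, 7.6485)

L_1 = √((0.0000−1.5000)² + (10.0000−7.5000)²) = 2.9155
L_2 = √((3.0000−1.5000)² + (10.0000−7.5000)²) = 2.9155
L_3 = √((6.0000−1.5000)² + (5.0000−7.5000)²) = 5.1478
L_4 = √((0.0000−1.5000)² + (0.0000−7.5000)²) = 7.6485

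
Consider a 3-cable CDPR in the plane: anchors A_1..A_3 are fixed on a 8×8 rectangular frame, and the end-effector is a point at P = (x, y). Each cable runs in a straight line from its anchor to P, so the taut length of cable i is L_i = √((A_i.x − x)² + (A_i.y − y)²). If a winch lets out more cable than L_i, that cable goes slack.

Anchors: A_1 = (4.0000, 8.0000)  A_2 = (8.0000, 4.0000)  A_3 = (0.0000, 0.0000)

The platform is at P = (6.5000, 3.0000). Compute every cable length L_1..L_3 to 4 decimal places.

L_1 = √((4.0000−6.5000)² + (8.0000−3.0000)²) = 5.5902
L_2 = √((8.0000−6.5000)² + (4.0000−3.0000)²) = 1.8028
L_3 = √((0.0000−6.5000)² + (0.0000−3.0000)²) = 7.1589

(5.5902, 1.8028, 7.1589)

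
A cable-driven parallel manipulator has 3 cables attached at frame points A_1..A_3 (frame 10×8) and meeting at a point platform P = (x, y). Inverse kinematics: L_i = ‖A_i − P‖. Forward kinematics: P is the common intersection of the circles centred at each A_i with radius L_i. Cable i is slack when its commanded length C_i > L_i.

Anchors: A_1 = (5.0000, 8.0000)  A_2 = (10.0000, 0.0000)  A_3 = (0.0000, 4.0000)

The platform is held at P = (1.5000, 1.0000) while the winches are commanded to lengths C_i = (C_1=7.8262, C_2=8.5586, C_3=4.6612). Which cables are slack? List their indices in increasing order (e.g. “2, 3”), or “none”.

i=1: geometric 7.8262 vs commanded 7.8262 ⇒ taut
i=2: geometric 8.5586 vs commanded 8.5586 ⇒ taut
i=3: geometric 3.3541 vs commanded 4.6612 ⇒ slack

3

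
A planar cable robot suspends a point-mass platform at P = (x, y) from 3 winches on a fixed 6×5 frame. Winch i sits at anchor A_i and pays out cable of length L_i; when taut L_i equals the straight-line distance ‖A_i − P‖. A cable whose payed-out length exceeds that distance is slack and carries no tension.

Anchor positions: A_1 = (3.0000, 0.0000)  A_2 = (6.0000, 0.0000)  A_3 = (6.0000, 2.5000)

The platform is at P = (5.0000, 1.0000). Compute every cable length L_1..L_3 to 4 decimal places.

(2.2361, 1.4142, 1.8028)

cable 1: Δx=-2.0000, Δy=-1.0000; L_1 = √(Δx²+Δy²) = 2.2361
cable 2: Δx=1.0000, Δy=-1.0000; L_2 = √(Δx²+Δy²) = 1.4142
cable 3: Δx=1.0000, Δy=1.5000; L_3 = √(Δx²+Δy²) = 1.8028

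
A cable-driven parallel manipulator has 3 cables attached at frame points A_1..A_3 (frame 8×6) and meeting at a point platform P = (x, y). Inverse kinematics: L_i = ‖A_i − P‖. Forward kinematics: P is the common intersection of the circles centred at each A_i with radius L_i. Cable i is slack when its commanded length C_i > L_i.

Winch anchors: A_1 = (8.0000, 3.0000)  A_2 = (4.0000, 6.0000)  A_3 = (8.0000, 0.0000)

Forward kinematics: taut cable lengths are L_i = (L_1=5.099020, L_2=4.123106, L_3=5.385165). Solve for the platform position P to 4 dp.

(3.0000, 2.0000)

each cable: (A_i−P)·(A_i−P) = L_i²; let k_i = ‖A_i‖²−L_i²
k_1 = 64.0000+9.0000−26.0000 = 47.0000
row 1: 8.0000x − 6.0000y = 12.0000  (k_2=35.0000)
row 2: 0.0000x + 6.0000y = 12.0000  (k_3=35.0000)
Cramer on rows 1–2 → x = 3.0000, y = 2.0000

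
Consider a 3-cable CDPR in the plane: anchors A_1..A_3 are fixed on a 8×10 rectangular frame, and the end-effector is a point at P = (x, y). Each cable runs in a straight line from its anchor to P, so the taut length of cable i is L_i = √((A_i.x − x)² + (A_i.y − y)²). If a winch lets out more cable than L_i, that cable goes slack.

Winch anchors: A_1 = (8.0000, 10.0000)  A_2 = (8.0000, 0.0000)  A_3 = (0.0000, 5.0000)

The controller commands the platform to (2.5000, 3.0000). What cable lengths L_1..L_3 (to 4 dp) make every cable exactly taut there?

L_1: Δ = A_1−P = (5.5000, 7.0000) → ‖Δ‖ = √79.2500 = 8.9022
L_2: Δ = A_2−P = (5.5000, -3.0000) → ‖Δ‖ = √39.2500 = 6.2650
L_3: Δ = A_3−P = (-2.5000, 2.0000) → ‖Δ‖ = √10.2500 = 3.2016

(8.9022, 6.2650, 3.2016)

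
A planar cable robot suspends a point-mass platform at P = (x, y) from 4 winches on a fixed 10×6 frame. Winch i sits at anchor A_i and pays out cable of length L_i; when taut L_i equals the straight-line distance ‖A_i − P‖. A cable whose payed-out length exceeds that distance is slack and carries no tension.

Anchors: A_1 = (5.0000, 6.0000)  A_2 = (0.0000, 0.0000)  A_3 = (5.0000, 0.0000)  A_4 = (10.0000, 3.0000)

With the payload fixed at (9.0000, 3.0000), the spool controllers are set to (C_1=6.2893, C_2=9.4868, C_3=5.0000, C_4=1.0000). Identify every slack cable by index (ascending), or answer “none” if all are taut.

1

i=1: geometric 5.0000 vs commanded 6.2893 ⇒ slack
i=2: geometric 9.4868 vs commanded 9.4868 ⇒ taut
i=3: geometric 5.0000 vs commanded 5.0000 ⇒ taut
i=4: geometric 1.0000 vs commanded 1.0000 ⇒ taut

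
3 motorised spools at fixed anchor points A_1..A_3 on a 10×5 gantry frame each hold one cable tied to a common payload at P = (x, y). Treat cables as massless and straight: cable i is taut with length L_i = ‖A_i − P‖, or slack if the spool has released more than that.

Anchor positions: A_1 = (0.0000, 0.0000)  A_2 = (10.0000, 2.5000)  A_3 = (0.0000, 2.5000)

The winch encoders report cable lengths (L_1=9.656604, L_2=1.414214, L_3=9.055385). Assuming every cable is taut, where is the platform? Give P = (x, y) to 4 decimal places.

expand ‖A_i−P‖²=L_i² and subtract eq 1 (k_i ≔ ‖A_i‖²−L_i²)
k_1 = 0.0000+0.0000−93.2500 = -93.2500
eq1−eq2 → [-20.0000  -5.0000]·P = -197.5000
eq1−eq3 → [0.0000  -5.0000]·P = -17.5000
2×2 solve → P = (9.0000, 3.5000)

(9.0000, 3.5000)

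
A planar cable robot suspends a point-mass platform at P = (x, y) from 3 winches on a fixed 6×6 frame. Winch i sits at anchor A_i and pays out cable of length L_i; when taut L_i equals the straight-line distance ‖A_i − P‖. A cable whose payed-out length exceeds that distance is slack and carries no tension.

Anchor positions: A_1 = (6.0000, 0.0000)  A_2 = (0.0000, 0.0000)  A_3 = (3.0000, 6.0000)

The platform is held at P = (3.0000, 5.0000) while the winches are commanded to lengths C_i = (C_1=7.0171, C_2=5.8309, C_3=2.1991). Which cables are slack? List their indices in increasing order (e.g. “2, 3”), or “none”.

1, 3

cable 1: √((3.0000)²+(-5.0000)²)=5.8310, C_1=7.0171: slack
cable 2: √((-3.0000)²+(-5.0000)²)=5.8310, C_2=5.8309: taut
cable 3: √((0.0000)²+(1.0000)²)=1.0000, C_3=2.1991: slack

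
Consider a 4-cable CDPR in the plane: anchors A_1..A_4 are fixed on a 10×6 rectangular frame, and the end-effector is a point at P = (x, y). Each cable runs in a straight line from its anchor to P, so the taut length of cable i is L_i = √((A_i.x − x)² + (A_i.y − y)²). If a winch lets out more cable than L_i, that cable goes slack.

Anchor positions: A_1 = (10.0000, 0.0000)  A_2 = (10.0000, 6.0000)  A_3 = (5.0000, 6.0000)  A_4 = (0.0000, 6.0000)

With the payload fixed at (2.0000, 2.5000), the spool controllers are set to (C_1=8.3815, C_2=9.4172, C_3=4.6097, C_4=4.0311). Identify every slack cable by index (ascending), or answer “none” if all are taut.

2

i=1: geometric 8.3815 vs commanded 8.3815 ⇒ taut
i=2: geometric 8.7321 vs commanded 9.4172 ⇒ slack
i=3: geometric 4.6098 vs commanded 4.6097 ⇒ taut
i=4: geometric 4.0311 vs commanded 4.0311 ⇒ taut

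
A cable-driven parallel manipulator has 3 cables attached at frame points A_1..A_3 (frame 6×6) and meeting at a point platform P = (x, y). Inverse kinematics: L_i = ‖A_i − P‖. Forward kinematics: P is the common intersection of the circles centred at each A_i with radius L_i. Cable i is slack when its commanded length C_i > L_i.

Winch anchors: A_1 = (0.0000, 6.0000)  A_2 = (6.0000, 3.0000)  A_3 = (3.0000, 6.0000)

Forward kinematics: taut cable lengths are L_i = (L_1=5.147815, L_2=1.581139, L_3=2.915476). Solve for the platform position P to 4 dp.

each cable: (A_i−P)·(A_i−P) = L_i²; let k_i = ‖A_i‖²−L_i²
k_1 = 0.0000+36.0000−26.5000 = 9.5000
row 1: -12.0000x + 6.0000y = -33.0000  (k_2=42.5000)
row 2: -6.0000x + 0.0000y = -27.0000  (k_3=36.5000)
Cramer on rows 1–2 → x = 4.5000, y = 3.5000

(4.5000, 3.5000)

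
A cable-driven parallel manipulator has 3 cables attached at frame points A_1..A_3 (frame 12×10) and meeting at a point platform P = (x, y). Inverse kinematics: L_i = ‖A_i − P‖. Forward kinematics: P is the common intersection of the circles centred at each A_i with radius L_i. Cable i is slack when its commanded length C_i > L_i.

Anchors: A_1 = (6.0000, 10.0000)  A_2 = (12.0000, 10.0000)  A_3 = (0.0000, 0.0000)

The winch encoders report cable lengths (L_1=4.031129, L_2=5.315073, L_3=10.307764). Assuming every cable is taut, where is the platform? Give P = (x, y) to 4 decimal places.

each cable: (A_i−P)·(A_i−P) = L_i²; let k_i = ‖A_i‖²−L_i²
k_1 = 36.0000+100.0000−16.2500 = 119.7500
row 1: -12.0000x + 0.0000y = -96.0000  (k_2=215.7500)
row 2: 12.0000x + 20.0000y = 226.0000  (k_3=-106.2500)
Cramer on rows 1–2 → x = 8.0000, y = 6.5000

(8.0000, 6.5000)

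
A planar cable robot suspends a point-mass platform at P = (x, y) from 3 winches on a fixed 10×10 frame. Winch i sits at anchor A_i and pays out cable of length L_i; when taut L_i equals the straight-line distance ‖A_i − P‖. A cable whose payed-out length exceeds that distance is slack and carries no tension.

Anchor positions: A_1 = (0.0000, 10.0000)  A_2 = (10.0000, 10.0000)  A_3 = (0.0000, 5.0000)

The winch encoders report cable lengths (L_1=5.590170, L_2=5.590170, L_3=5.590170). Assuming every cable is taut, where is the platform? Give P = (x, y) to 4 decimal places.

(5.0000, 7.5000)

expand ‖A_i−P‖²=L_i² and subtract eq 1 (k_i ≔ ‖A_i‖²−L_i²)
k_1 = 0.0000+100.0000−31.2500 = 68.7500
eq1−eq2 → [-20.0000  0.0000]·P = -100.0000
eq1−eq3 → [0.0000  10.0000]·P = 75.0000
2×2 solve → P = (5.0000, 7.5000)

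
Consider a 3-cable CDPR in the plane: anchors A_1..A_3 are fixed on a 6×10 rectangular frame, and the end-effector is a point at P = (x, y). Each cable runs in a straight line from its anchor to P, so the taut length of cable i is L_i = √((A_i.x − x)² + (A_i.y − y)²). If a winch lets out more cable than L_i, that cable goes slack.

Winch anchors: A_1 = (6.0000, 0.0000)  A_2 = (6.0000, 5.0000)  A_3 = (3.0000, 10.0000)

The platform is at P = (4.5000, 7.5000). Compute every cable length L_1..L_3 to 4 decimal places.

L_1: Δ = A_1−P = (1.5000, -7.5000) → ‖Δ‖ = √58.5000 = 7.6485
L_2: Δ = A_2−P = (1.5000, -2.5000) → ‖Δ‖ = √8.5000 = 2.9155
L_3: Δ = A_3−P = (-1.5000, 2.5000) → ‖Δ‖ = √8.5000 = 2.9155

(7.6485, 2.9155, 2.9155)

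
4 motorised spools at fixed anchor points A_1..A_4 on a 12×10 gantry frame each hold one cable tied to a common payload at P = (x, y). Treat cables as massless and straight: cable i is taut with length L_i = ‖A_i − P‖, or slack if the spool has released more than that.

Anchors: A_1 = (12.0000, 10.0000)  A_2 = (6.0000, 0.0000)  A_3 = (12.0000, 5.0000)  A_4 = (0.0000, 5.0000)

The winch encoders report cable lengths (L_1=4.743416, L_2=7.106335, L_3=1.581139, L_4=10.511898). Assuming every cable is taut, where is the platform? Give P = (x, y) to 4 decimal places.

expand ‖A_i−P‖²=L_i² and subtract eq 1 (q_i ≔ ‖A_i‖²−L_i²)
q_1 = 144.0000+100.0000−22.5000 = 221.5000
eq1−eq2 → [12.0000  20.0000]·P = 236.0000
eq1−eq3 → [0.0000  10.0000]·P = 55.0000
eq1−eq4 → [24.0000  10.0000]·P = 307.0000
2×2 solve → P = (10.5000, 5.5000)
check cable 4: ‖A_4−P‖² = 110.5000 ≈ L_4² = 110.5000 ✓

(10.5000, 5.5000)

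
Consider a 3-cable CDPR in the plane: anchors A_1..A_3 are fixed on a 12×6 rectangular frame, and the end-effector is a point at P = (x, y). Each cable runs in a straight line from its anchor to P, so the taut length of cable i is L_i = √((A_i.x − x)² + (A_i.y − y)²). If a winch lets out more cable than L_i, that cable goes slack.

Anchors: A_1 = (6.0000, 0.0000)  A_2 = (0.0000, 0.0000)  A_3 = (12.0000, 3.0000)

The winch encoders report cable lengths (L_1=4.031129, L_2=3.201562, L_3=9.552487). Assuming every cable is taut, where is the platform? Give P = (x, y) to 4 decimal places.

(2.5000, 2.0000)

each cable: (A_i−P)·(A_i−P) = L_i²; let c_i = ‖A_i‖²−L_i²
c_1 = 36.0000+0.0000−16.2500 = 19.7500
row 1: 12.0000x + 0.0000y = 30.0000  (c_2=-10.2500)
row 2: -12.0000x − 6.0000y = -42.0000  (c_3=61.7500)
Cramer on rows 1–2 → x = 2.5000, y = 2.0000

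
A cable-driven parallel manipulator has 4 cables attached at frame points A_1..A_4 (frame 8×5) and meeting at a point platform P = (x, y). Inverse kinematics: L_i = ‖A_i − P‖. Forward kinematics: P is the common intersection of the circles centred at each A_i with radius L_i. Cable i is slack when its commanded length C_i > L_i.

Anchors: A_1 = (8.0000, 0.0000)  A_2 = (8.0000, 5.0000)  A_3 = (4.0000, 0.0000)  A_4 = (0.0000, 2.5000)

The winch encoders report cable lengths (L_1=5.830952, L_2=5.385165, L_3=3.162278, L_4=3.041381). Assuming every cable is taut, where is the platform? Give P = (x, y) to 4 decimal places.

(3.0000, 3.0000)

circle eqns → linear via eq_j − eq_1; set c_j = A_j·A_j − L_j²
c_1 = 64.0000+0.0000−34.0000 = 30.0000
0.0000·x − 10.0000·y = c_1−c_2 = -30.0000
8.0000·x + 0.0000·y = c_1−c_3 = 24.0000
16.0000·x − 5.0000·y = c_1−c_4 = 33.0000
solve first two rows → x=3.0000, y=3.0000
check cable 4: ‖A_4−P‖² = 9.2500 ≈ L_4² = 9.2500 ✓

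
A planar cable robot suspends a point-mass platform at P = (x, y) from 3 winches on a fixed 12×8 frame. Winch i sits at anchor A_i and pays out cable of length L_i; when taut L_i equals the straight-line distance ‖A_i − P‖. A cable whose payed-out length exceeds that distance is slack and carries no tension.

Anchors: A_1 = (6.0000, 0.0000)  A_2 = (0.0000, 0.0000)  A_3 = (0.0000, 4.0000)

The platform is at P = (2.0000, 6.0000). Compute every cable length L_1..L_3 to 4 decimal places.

(7.2111, 6.3246, 2.8284)

L_1 = √((6.0000−2.0000)² + (0.0000−6.0000)²) = 7.2111
L_2 = √((0.0000−2.0000)² + (0.0000−6.0000)²) = 6.3246
L_3 = √((0.0000−2.0000)² + (4.0000−6.0000)²) = 2.8284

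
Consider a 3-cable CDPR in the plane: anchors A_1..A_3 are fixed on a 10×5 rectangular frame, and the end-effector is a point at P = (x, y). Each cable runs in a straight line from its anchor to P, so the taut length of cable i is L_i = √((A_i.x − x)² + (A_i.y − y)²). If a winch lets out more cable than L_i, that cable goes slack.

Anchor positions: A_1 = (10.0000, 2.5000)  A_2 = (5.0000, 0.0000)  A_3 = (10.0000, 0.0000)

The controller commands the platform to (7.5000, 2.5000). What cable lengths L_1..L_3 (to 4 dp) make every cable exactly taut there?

cable 1: Δx=2.5000, Δy=0.0000; L_1 = √(Δx²+Δy²) = 2.5000
cable 2: Δx=-2.5000, Δy=-2.5000; L_2 = √(Δx²+Δy²) = 3.5355
cable 3: Δx=2.5000, Δy=-2.5000; L_3 = √(Δx²+Δy²) = 3.5355

(2.5000, 3.5355, 3.5355)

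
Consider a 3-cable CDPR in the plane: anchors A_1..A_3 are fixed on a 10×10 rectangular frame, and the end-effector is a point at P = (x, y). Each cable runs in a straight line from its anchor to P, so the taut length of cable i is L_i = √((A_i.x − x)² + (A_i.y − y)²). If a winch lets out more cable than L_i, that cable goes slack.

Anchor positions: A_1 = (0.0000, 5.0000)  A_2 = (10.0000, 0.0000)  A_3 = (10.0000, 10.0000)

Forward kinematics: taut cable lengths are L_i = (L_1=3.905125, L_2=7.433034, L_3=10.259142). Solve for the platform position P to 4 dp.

(3.0000, 2.5000)

each cable: (A_i−P)·(A_i−P) = L_i²; let q_i = ‖A_i‖²−L_i²
q_1 = 0.0000+25.0000−15.2500 = 9.7500
row 1: -20.0000x + 10.0000y = -35.0000  (q_2=44.7500)
row 2: -20.0000x − 10.0000y = -85.0000  (q_3=94.7500)
Cramer on rows 1–2 → x = 3.0000, y = 2.5000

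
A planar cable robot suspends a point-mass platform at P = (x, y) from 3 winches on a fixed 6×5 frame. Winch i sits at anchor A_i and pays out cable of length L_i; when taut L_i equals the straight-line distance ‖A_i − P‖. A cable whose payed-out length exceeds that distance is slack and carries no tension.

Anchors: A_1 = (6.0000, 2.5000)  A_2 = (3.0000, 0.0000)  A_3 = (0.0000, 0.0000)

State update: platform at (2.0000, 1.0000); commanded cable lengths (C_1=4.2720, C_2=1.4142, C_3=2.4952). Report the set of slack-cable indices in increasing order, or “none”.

cable 1: L_1 = ‖A_1−P‖ = 4.2720;  C_1 = 4.2720 → taut
cable 2: L_2 = ‖A_2−P‖ = 1.4142;  C_2 = 1.4142 → taut
cable 3: L_3 = ‖A_3−P‖ = 2.2361;  C_3 = 2.4952 → slack

3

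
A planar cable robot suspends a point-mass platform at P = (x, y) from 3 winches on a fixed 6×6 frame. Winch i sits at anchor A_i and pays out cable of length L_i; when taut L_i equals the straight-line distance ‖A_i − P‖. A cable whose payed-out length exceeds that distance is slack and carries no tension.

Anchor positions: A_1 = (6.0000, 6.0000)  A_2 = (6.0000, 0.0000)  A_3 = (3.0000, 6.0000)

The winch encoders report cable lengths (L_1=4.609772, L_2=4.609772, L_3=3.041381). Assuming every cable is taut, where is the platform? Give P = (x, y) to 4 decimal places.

circle eqns → linear via eq_j − eq_1; set q_j = A_j·A_j − L_j²
q_1 = 36.0000+36.0000−21.2500 = 50.7500
0.0000·x + 12.0000·y = q_1−q_2 = 36.0000
6.0000·x + 0.0000·y = q_1−q_3 = 15.0000
solve first two rows → x=2.5000, y=3.0000

(2.5000, 3.0000)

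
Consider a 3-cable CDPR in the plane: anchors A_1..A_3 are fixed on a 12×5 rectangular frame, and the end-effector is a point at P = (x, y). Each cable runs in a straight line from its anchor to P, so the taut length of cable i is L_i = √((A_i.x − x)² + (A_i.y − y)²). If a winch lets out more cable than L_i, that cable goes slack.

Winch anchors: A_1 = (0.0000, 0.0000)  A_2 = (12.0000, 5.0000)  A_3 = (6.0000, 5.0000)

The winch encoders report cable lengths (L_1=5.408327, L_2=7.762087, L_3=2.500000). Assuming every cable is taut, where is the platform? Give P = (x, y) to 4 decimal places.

each cable: (A_i−P)·(A_i−P) = L_i²; let c_i = ‖A_i‖²−L_i²
c_1 = 0.0000+0.0000−29.2500 = -29.2500
row 1: -24.0000x − 10.0000y = -138.0000  (c_2=108.7500)
row 2: -12.0000x − 10.0000y = -84.0000  (c_3=54.7500)
Cramer on rows 1–2 → x = 4.5000, y = 3.0000

(4.5000, 3.0000)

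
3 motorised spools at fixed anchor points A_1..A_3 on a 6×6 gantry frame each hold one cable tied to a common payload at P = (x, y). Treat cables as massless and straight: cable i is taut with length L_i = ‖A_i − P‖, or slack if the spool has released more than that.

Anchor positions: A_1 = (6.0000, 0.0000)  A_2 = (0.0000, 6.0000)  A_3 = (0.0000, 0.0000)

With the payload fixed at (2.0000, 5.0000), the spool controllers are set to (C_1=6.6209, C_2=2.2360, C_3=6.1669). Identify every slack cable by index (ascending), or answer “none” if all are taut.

cable 1: L_1 = ‖A_1−P‖ = 6.4031;  C_1 = 6.6209 → slack
cable 2: L_2 = ‖A_2−P‖ = 2.2361;  C_2 = 2.2360 → taut
cable 3: L_3 = ‖A_3−P‖ = 5.3852;  C_3 = 6.1669 → slack

1, 3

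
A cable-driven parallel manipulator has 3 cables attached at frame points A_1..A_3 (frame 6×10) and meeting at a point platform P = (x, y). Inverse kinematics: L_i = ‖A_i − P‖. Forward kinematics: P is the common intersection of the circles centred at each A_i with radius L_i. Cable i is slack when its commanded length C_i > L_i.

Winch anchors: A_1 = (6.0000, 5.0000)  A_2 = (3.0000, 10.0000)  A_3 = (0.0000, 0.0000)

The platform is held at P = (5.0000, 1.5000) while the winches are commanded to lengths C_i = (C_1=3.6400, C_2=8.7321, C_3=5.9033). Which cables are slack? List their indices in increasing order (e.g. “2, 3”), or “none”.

3

cable 1: L_1 = ‖A_1−P‖ = 3.6401;  C_1 = 3.6400 → taut
cable 2: L_2 = ‖A_2−P‖ = 8.7321;  C_2 = 8.7321 → taut
cable 3: L_3 = ‖A_3−P‖ = 5.2202;  C_3 = 5.9033 → slack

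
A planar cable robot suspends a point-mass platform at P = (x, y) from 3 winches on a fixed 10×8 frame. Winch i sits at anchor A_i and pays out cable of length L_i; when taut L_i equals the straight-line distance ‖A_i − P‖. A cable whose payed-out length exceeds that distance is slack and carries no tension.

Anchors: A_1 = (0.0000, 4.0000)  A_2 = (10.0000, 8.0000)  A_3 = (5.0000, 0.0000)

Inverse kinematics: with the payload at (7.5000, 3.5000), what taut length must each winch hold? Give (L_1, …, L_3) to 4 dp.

(7.5166, 5.1478, 4.3012)

L_1: Δ = A_1−P = (-7.5000, 0.5000) → ‖Δ‖ = √56.5000 = 7.5166
L_2: Δ = A_2−P = (2.5000, 4.5000) → ‖Δ‖ = √26.5000 = 5.1478
L_3: Δ = A_3−P = (-2.5000, -3.5000) → ‖Δ‖ = √18.5000 = 4.3012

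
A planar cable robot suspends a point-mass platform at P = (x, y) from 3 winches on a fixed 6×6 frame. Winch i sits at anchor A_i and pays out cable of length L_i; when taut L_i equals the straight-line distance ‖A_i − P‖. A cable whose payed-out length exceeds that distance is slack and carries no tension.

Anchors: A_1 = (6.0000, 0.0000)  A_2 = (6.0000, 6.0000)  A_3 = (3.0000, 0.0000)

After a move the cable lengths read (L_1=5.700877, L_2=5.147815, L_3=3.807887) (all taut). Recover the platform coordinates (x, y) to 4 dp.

expand ‖A_i−P‖²=L_i² and subtract eq 1 (q_i ≔ ‖A_i‖²−L_i²)
q_1 = 36.0000+0.0000−32.5000 = 3.5000
eq1−eq2 → [0.0000  -12.0000]·P = -42.0000
eq1−eq3 → [6.0000  0.0000]·P = 9.0000
2×2 solve → P = (1.5000, 3.5000)

(1.5000, 3.5000)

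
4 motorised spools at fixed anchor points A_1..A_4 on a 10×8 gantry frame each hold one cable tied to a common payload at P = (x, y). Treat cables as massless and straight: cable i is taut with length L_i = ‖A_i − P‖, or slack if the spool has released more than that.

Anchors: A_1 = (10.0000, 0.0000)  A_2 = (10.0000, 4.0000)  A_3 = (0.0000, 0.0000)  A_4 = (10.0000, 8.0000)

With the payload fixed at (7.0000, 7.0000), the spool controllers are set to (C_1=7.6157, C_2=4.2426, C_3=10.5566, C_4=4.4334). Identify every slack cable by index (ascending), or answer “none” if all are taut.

i=1: geometric 7.6158 vs commanded 7.6157 ⇒ taut
i=2: geometric 4.2426 vs commanded 4.2426 ⇒ taut
i=3: geometric 9.8995 vs commanded 10.5566 ⇒ slack
i=4: geometric 3.1623 vs commanded 4.4334 ⇒ slack

3, 4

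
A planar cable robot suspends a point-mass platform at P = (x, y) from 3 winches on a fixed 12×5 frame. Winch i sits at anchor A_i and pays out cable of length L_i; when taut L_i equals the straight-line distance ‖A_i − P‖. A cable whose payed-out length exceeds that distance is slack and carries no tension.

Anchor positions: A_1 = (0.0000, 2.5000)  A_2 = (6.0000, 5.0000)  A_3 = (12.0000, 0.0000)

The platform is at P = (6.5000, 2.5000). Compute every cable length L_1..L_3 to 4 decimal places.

L_1: Δ = A_1−P = (-6.5000, 0.0000) → ‖Δ‖ = √42.2500 = 6.5000
L_2: Δ = A_2−P = (-0.5000, 2.5000) → ‖Δ‖ = √6.5000 = 2.5495
L_3: Δ = A_3−P = (5.5000, -2.5000) → ‖Δ‖ = √36.5000 = 6.0415

(6.5000, 2.5495, 6.0415)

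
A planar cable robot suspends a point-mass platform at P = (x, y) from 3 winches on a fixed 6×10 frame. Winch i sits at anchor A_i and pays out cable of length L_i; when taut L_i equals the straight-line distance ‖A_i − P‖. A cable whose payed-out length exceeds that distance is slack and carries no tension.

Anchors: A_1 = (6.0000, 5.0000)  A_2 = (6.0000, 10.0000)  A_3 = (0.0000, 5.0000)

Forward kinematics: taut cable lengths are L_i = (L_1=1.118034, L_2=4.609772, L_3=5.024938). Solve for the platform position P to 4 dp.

each cable: (A_i−P)·(A_i−P) = L_i²; let q_i = ‖A_i‖²−L_i²
q_1 = 36.0000+25.0000−1.2500 = 59.7500
row 1: 0.0000x − 10.0000y = -55.0000  (q_2=114.7500)
row 2: 12.0000x + 0.0000y = 60.0000  (q_3=-0.2500)
Cramer on rows 1–2 → x = 5.0000, y = 5.5000

(5.0000, 5.5000)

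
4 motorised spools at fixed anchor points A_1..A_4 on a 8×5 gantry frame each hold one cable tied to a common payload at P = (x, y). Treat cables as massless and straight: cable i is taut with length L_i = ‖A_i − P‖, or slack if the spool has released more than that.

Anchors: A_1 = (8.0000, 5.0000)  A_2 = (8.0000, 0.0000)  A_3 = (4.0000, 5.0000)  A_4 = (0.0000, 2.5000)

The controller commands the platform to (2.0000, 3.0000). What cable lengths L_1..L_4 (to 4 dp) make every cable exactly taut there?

cable 1: Δx=6.0000, Δy=2.0000; L_1 = √(Δx²+Δy²) = 6.3246
cable 2: Δx=6.0000, Δy=-3.0000; L_2 = √(Δx²+Δy²) = 6.7082
cable 3: Δx=2.0000, Δy=2.0000; L_3 = √(Δx²+Δy²) = 2.8284
cable 4: Δx=-2.0000, Δy=-0.5000; L_4 = √(Δx²+Δy²) = 2.0616

(6.3246, 6.7082, 2.8284, 2.0616)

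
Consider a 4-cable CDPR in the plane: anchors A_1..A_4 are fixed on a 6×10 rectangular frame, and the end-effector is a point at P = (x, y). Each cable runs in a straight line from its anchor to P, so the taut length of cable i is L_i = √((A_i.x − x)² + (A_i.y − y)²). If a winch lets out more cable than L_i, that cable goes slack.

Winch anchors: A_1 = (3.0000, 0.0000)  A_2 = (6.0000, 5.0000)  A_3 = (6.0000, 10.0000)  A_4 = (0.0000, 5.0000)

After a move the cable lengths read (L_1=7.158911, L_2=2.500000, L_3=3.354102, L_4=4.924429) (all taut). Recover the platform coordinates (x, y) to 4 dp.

(4.5000, 7.0000)

circle eqns → linear via eq_j − eq_1; set c_j = A_j·A_j − L_j²
c_1 = 9.0000+0.0000−51.2500 = -42.2500
-6.0000·x − 10.0000·y = c_1−c_2 = -97.0000
-6.0000·x − 20.0000·y = c_1−c_3 = -167.0000
6.0000·x − 10.0000·y = c_1−c_4 = -43.0000
solve first two rows → x=4.5000, y=7.0000
check cable 4: ‖A_4−P‖² = 24.2500 ≈ L_4² = 24.2500 ✓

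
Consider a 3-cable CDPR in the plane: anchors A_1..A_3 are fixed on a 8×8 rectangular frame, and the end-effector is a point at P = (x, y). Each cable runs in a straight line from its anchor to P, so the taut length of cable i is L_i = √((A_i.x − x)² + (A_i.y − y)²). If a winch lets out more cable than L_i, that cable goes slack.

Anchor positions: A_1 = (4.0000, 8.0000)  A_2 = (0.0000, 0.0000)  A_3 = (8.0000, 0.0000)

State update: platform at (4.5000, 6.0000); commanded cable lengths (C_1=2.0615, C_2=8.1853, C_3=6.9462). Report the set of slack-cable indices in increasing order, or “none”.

cable 1: √((-0.5000)²+(2.0000)²)=2.0616, C_1=2.0615: taut
cable 2: √((-4.5000)²+(-6.0000)²)=7.5000, C_2=8.1853: slack
cable 3: √((3.5000)²+(-6.0000)²)=6.9462, C_3=6.9462: taut

2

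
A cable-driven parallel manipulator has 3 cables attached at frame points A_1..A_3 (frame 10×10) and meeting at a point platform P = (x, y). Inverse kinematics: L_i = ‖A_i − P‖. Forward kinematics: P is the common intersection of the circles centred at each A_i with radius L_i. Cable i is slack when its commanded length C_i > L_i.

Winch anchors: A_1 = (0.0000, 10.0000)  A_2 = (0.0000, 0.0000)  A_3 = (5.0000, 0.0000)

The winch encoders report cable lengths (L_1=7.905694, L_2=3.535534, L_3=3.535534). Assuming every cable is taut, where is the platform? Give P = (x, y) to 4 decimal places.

(2.5000, 2.5000)

each cable: (A_i−P)·(A_i−P) = L_i²; let q_i = ‖A_i‖²−L_i²
q_1 = 0.0000+100.0000−62.5000 = 37.5000
row 1: 0.0000x + 20.0000y = 50.0000  (q_2=-12.5000)
row 2: -10.0000x + 20.0000y = 25.0000  (q_3=12.5000)
Cramer on rows 1–2 → x = 2.5000, y = 2.5000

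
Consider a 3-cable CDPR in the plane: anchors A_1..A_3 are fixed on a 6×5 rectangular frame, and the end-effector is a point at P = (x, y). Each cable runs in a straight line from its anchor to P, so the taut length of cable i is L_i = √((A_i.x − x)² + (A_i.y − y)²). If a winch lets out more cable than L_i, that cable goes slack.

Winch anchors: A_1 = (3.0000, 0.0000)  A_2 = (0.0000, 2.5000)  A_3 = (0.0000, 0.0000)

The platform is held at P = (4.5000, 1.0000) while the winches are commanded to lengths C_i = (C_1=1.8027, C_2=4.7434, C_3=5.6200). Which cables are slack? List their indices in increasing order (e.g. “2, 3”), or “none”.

3

cable 1: √((-1.5000)²+(-1.0000)²)=1.8028, C_1=1.8027: taut
cable 2: √((-4.5000)²+(1.5000)²)=4.7434, C_2=4.7434: taut
cable 3: √((-4.5000)²+(-1.0000)²)=4.6098, C_3=5.6200: slack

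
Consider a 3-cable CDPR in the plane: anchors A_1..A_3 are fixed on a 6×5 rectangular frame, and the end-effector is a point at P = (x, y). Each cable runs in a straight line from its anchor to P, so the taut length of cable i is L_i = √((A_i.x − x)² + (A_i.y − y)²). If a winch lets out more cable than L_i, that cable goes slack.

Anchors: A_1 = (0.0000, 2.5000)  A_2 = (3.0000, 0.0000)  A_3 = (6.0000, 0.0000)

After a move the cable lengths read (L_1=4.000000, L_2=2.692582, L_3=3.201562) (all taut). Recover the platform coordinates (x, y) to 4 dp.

(4.0000, 2.5000)

each cable: (A_i−P)·(A_i−P) = L_i²; let k_i = ‖A_i‖²−L_i²
k_1 = 0.0000+6.2500−16.0000 = -9.7500
row 1: -6.0000x + 5.0000y = -11.5000  (k_2=1.7500)
row 2: -12.0000x + 5.0000y = -35.5000  (k_3=25.7500)
Cramer on rows 1–2 → x = 4.0000, y = 2.5000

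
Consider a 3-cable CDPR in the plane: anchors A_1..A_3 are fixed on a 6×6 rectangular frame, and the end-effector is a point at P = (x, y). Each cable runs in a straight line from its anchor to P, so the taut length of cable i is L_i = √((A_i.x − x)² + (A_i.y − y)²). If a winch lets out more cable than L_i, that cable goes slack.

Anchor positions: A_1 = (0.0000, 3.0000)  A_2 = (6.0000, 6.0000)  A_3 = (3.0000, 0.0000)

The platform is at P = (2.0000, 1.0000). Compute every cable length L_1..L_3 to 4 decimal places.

L_1 = √((0.0000−2.0000)² + (3.0000−1.0000)²) = 2.8284
L_2 = √((6.0000−2.0000)² + (6.0000−1.0000)²) = 6.4031
L_3 = √((3.0000−2.0000)² + (0.0000−1.0000)²) = 1.4142

(2.8284, 6.4031, 1.4142)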